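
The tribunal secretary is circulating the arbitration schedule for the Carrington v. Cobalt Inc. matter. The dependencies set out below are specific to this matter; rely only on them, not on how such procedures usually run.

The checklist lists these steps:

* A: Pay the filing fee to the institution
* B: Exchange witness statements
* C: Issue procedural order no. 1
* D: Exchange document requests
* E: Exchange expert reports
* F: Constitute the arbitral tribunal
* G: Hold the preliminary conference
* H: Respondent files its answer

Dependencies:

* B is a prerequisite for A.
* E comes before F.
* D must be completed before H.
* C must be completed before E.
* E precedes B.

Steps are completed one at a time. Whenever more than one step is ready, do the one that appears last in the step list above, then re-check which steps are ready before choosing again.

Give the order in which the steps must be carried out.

G, D and C have no prerequisites; G is listed later, so G is first.
D and C are both available; D is listed later → D.
H now also ready, so the ready set is {H, C}; H is listed later → H.
C is the only step now ready → C.
E is the only step now ready → E.
F and B are both available; F is listed later → F.
B needed E, now all done → B.
A is the only step now ready → A.

G, D, H, C, E, F, B, A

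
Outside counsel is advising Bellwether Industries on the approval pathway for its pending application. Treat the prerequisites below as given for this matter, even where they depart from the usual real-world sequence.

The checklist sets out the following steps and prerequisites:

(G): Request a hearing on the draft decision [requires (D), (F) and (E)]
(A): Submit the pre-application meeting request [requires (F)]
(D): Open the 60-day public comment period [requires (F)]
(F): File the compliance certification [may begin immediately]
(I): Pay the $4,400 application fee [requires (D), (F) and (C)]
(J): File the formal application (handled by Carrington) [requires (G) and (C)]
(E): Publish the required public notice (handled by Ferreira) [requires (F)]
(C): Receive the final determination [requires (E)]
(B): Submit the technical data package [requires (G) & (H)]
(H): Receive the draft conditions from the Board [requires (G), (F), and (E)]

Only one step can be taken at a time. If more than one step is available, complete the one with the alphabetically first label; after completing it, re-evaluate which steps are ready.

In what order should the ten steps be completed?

Only (F) has no prerequisites, so it is first.
(A), (D) and (E) are all available; (A) has the earlier label → (A).
Ready: (D) and (E). (D) has the earlier label → (D).
(E) is the only step now ready → (E).
Now (C) and (G) have their prerequisites met. (C) has the earlier label, so (C) next.
(I) now also ready, so the ready set is {(G), (I)}; (G) has the earlier label → (G).
(H) and (J) now also ready, so the ready set is {(H), (I), (J)}; (H) has the earlier label → (H).
(B) now also ready, so the ready set is {(B), (I), (J)}; (B) has the earlier label → (B).
(I) and (J) are both available; (I) has the earlier label → (I).
(J) needed (C) and (G), now all done → (J).

(F) → (A) → (D) → (E) → (C) → (G) → (H) → (B) → (I) → (J)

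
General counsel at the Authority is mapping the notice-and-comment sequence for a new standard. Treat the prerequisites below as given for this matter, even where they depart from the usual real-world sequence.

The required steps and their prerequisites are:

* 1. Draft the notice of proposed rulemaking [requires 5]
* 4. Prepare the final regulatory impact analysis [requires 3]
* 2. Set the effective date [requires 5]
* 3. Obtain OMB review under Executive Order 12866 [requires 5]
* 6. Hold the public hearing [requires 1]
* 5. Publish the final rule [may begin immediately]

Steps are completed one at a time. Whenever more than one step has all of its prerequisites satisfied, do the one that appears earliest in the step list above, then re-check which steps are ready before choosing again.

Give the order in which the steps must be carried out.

Only 5 has no prerequisites, so it is first.
Now 1, 2 and 3 have their prerequisites met. 1 is listed earlier, so 1 next.
Now 2, 3 and 6 have their prerequisites met. 2 is listed earlier, so 2 next.
Ready: 3 and 6. 3 is listed earlier → 3.
Now 4 and 6 have their prerequisites met. 4 is listed earlier, so 4 next.
6 needed 1, now all done → 6.

5 → 1 → 2 → 3 → 4 → 6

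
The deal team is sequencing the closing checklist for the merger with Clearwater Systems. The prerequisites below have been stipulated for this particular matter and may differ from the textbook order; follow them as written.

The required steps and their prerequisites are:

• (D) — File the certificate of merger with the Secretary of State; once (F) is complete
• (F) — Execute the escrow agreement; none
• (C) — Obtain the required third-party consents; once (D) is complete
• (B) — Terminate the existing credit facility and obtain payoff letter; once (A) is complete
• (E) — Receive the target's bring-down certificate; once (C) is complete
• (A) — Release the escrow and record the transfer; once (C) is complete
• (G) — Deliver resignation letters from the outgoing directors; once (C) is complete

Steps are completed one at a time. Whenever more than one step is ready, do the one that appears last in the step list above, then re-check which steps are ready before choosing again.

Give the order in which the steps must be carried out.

(F) → (D) → (C) → (G) → (A) → (E) → (B)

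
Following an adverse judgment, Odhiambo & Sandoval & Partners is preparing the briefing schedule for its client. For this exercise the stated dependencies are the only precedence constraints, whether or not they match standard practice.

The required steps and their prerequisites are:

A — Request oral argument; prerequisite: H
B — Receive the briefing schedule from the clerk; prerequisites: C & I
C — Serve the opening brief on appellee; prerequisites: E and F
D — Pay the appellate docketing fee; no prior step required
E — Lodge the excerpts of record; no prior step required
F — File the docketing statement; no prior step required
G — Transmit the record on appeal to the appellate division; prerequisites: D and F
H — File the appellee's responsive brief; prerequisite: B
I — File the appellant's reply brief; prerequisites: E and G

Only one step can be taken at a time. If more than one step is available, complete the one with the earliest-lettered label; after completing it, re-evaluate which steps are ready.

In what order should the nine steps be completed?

Nothing is required for D, E and F. D has the earlier label → D first.
Now E and F have their prerequisites met. E has the earlier label, so E next.
Next only F has its prerequisites met → F.
C and G are both available; C has the earlier label → C.
Next only G has its prerequisites met → G.
That leaves I as the only ready step → I.
That leaves B as the only ready step → B.
That leaves H as the only ready step → H.
Next only A has its prerequisites met → A.

D → E → F → C → G → I → B → H → A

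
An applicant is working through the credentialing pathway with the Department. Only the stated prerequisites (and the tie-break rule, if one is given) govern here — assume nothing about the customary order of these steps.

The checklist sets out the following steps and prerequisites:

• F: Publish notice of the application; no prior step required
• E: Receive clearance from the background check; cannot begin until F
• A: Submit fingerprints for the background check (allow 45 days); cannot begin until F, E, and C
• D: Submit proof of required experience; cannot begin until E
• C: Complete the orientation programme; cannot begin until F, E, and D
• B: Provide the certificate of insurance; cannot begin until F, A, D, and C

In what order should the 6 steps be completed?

F, E, D, C, A, B

F is the only step with nothing outstanding, so it goes first.
Next only E has its prerequisites met → E.
D is the only step now ready → D.
C needed F, E and D, now all done → C.
That leaves A as the only ready step → A.
B is the only step now ready → B.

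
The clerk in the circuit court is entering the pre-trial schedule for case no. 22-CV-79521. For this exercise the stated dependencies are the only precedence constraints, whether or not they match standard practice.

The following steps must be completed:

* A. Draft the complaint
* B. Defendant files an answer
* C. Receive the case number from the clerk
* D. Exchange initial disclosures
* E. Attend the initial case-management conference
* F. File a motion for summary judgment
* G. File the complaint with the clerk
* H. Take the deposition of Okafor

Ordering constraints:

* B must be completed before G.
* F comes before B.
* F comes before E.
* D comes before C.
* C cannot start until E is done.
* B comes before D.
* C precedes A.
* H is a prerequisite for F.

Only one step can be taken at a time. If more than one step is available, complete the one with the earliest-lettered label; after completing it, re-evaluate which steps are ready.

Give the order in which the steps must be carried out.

H has no prerequisites → H first.
Next only F has its prerequisites met → F.
B and E are both available; B has the earlier label → B.
D, E and G are all available; D has the earlier label → D.
Now E and G have their prerequisites met. E has the earlier label, so E next.
C now also ready, so the ready set is {C, G}; C has the earlier label → C.
A now also ready, so the ready set is {A, G}; A has the earlier label → A.
G is the only step now ready → G.

H, F, B, D, E, C, A, G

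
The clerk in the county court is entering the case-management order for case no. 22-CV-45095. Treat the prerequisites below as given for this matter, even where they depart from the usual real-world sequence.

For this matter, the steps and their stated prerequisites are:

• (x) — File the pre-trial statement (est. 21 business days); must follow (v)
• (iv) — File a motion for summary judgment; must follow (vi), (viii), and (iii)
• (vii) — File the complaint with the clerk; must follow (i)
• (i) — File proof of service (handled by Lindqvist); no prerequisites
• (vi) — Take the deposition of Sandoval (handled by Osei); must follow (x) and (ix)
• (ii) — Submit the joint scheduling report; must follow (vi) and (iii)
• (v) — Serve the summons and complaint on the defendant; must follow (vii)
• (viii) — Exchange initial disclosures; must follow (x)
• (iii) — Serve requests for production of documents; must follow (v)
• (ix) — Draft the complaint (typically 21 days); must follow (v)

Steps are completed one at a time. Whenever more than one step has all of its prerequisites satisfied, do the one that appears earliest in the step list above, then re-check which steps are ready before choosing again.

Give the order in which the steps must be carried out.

(i), (vii), (v), (x), (viii), (iii), (ix), (vi), (iv), (ii)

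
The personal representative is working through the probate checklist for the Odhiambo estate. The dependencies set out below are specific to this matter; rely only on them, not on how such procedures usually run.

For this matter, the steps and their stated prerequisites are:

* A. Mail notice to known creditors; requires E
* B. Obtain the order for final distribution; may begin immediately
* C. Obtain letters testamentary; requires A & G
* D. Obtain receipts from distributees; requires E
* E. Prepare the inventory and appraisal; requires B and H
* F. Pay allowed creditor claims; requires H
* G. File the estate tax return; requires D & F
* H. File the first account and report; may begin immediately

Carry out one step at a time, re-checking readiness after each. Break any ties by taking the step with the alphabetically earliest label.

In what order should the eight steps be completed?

B, H, E, A, D, F, G, C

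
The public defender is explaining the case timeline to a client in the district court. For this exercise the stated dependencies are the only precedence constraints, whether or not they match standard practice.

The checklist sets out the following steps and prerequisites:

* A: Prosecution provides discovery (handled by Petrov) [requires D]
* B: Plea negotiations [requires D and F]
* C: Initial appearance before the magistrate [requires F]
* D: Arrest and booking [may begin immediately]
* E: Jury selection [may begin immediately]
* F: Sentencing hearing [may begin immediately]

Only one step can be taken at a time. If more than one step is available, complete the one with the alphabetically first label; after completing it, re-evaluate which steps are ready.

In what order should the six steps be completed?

Nothing is required for D, E and F. D has the earlier label → D first.
A now also ready, so the ready set is {A, E, F}; A has the earlier label → A.
Ready: E and F. E has the earlier label → E.
That leaves F as the only ready step → F.
Now B and C have their prerequisites met. B has the earlier label, so B next.
C needed F, now all done → C.

D A E F B C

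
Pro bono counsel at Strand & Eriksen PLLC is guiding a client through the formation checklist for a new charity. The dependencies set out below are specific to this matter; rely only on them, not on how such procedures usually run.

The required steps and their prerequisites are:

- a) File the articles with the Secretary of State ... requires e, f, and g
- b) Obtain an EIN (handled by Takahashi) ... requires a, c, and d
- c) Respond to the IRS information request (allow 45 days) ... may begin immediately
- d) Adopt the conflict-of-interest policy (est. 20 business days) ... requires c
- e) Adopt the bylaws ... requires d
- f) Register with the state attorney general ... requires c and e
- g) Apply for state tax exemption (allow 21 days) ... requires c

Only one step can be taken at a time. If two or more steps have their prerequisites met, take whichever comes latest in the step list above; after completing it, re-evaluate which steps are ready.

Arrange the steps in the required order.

c g d e f a b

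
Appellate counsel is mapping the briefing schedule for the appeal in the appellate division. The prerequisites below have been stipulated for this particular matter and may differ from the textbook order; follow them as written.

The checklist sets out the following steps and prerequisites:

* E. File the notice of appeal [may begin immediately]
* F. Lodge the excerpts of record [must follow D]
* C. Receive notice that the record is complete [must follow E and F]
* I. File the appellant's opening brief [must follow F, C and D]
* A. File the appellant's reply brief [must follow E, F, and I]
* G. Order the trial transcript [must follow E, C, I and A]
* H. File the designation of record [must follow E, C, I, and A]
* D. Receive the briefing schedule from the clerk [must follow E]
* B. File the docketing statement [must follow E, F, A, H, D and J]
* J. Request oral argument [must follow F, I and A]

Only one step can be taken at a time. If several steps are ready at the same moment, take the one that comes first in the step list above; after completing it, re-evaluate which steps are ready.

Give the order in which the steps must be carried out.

E D F C I A G H J B

E has no prerequisites → E first.
D needed E, now all done → D.
Next only F has its prerequisites met → F.
Next only C has its prerequisites met → C.
I needed F, C and D, now all done → I.
A needed E, F and I, now all done → A.
Now G, H and J have their prerequisites met. G is listed earlier, so G next.
Now H and J have their prerequisites met. H is listed earlier, so H next.
Next only J has its prerequisites met → J.
B needed E, F, A, H, D and J, now all done → B.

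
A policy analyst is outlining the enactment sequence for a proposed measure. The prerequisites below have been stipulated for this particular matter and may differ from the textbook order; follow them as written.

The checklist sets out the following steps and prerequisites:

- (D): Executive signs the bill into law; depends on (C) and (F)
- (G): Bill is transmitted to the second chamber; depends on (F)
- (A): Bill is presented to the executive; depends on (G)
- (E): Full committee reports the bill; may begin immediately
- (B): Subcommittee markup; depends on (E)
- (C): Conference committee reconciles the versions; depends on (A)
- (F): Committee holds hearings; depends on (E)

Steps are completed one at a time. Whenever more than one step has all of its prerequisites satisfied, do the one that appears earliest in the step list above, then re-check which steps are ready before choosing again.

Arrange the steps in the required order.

(E) (B) (F) (G) (A) (C) (D)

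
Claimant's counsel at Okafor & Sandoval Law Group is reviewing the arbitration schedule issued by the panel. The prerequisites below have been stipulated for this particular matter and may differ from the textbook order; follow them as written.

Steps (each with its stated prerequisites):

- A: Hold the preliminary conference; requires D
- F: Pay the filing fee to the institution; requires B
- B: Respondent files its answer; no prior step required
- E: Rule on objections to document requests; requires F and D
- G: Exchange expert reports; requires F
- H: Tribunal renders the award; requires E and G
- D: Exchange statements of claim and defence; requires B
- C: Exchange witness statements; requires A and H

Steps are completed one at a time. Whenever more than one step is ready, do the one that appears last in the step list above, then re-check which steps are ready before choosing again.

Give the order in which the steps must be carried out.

B D F G E H A C

Only B has no prerequisites, so it is first.
Now D and F have their prerequisites met. D is listed later, so D next.
A now also ready, so the ready set is {F, A}; F is listed later → F.
G and E now also ready, so the ready set is {G, E, A}; G is listed later → G.
E and A are both available; E is listed later → E.
H now also ready, so the ready set is {H, A}; H is listed later → H.
A needed D, now all done → A.
That leaves C as the only ready step → C.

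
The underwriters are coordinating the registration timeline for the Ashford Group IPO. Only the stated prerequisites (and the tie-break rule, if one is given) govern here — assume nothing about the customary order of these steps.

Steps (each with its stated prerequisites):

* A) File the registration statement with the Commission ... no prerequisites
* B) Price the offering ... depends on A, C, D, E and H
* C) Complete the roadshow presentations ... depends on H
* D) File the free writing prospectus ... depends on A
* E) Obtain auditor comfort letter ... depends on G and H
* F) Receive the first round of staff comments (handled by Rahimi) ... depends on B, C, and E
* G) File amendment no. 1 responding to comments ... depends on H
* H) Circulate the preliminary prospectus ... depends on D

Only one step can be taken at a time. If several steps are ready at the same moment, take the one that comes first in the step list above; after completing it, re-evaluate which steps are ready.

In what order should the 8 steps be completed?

A is the only step with nothing outstanding, so it goes first.
D is the only step now ready → D.
That leaves H as the only ready step → H.
Now C and G have their prerequisites met. C is listed earlier, so C next.
That leaves G as the only ready step → G.
E needed G and H, now all done → E.
B needed A, C, D, E and H, now all done → B.
F is the only step now ready → F.

A, D, H, C, G, E, B, F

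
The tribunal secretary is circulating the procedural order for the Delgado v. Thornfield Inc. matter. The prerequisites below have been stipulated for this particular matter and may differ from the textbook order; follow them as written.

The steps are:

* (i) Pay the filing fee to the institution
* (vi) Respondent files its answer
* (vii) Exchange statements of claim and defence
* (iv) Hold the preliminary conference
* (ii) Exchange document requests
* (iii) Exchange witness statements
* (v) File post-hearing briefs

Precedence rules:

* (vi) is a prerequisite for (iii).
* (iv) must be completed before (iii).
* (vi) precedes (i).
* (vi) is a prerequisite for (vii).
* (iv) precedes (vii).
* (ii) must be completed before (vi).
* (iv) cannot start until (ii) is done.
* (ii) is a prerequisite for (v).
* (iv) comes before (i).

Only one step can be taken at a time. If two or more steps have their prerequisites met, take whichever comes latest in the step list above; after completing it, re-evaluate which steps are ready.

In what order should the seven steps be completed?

(ii) has no prerequisites → (ii) first.
Now (v), (iv) and (vi) have their prerequisites met. (v) is listed later, so (v) next.
(iv) and (vi) are both available; (iv) is listed later → (iv).
(vi) needed (ii), now all done → (vi).
(iii), (vii) and (i) are all available; (iii) is listed later → (iii).
(vii) and (i) are both available; (vii) is listed later → (vii).
That leaves (i) as the only ready step → (i).

(ii), (v), (iv), (vi), (iii), (vii), (i)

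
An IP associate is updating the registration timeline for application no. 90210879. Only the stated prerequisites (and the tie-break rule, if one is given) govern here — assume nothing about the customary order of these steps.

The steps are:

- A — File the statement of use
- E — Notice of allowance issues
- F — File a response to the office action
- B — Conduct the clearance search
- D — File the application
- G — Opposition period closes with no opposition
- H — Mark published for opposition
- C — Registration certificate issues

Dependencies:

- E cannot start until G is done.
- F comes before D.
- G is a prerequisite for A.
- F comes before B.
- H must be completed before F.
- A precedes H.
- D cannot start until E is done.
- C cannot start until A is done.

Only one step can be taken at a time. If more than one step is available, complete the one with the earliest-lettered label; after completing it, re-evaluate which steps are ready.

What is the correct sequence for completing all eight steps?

G A C E H F B D

G has no prerequisites → G first.
Ready: A and E. A has the earlier label → A.
Now C, E and H have their prerequisites met. C has the earlier label, so C next.
Ready: E and H. E has the earlier label → E.
H needed A, now all done → H.
F is the only step now ready → F.
Ready: B and D. B has the earlier label → B.
D is the only step now ready → D.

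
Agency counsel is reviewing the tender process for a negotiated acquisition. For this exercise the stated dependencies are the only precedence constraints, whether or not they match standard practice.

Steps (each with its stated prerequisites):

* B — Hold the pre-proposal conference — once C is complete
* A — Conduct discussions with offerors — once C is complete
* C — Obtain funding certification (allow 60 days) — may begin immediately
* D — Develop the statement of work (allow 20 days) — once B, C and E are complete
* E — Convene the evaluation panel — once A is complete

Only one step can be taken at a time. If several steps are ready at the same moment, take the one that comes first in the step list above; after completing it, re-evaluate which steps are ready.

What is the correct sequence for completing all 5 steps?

C B A E D

C is the only step with nothing outstanding, so it goes first.
Ready: B and A. B is listed earlier → B.
Next only A has its prerequisites met → A.
Next only E has its prerequisites met → E.
D needed B, C and E, now all done → D.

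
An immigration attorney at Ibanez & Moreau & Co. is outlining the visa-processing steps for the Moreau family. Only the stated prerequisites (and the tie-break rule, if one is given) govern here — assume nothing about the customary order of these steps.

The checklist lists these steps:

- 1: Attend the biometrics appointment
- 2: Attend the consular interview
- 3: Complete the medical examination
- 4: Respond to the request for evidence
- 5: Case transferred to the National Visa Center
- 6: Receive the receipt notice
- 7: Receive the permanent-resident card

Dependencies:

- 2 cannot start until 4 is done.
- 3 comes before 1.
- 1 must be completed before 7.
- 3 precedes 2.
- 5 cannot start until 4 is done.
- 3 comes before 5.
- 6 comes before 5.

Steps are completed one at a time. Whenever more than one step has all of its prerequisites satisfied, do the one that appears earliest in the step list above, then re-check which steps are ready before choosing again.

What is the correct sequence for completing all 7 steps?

3, 1, 4, 2, 6, 5, 7

Nothing is required for 3, 4 and 6. 3 is listed earlier → 3 first.
Now 1, 4 and 6 have their prerequisites met. 1 is listed earlier, so 1 next.
7 now also ready, so the ready set is {4, 6, 7}; 4 is listed earlier → 4.
Now 2, 6 and 7 have their prerequisites met. 2 is listed earlier, so 2 next.
Now 6 and 7 have their prerequisites met. 6 is listed earlier, so 6 next.
5 now also ready, so the ready set is {5, 7}; 5 is listed earlier → 5.
7 needed 1, now all done → 7.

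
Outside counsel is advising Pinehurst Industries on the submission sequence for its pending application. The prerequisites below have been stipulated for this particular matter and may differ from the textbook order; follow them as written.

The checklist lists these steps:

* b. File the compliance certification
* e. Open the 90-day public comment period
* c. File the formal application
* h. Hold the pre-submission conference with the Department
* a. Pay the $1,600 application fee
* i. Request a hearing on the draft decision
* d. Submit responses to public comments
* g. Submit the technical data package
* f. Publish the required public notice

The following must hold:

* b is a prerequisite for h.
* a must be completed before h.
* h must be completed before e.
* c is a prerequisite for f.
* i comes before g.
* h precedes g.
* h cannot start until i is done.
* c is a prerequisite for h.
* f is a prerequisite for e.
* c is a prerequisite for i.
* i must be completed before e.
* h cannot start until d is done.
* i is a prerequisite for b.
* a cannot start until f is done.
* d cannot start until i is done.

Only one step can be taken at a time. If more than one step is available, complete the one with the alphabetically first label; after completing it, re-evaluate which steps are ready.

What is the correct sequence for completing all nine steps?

c, f, a, i, b, d, h, e, g

c is the only step with nothing outstanding, so it goes first.
f and i are both available; f has the earlier label → f.
Ready: a and i. a has the earlier label → a.
Next only i has its prerequisites met → i.
Ready: b and d. b has the earlier label → b.
d needed i, now all done → d.
h needed a, b, c, d and i, now all done → h.
e and g are both available; e has the earlier label → e.
g needed h and i, now all done → g.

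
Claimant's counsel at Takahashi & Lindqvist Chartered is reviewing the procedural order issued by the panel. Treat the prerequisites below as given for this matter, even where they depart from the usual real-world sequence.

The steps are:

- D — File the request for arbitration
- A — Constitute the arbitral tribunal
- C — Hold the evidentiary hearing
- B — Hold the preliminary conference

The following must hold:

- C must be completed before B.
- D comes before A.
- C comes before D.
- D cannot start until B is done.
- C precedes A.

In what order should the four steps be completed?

C, B, D, A

C has no prerequisites → C first.
B needed C, now all done → B.
D is the only step now ready → D.
That leaves A as the only ready step → A.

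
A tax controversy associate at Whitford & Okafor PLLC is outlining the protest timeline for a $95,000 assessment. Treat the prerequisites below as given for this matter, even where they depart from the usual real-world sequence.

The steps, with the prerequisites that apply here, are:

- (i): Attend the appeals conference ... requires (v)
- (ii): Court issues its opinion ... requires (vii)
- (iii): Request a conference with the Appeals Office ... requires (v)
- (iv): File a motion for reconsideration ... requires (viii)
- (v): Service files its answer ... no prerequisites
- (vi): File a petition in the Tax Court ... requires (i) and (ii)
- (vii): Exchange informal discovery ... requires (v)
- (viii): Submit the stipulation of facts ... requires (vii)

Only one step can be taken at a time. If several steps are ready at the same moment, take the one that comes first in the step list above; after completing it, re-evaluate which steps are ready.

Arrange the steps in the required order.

(v), (i), (iii), (vii), (ii), (vi), (viii), (iv)

(v) is the only step with nothing outstanding, so it goes first.
Now (i), (iii) and (vii) have their prerequisites met. (i) is listed earlier, so (i) next.
Now (iii) and (vii) have their prerequisites met. (iii) is listed earlier, so (iii) next.
(vii) needed (v), now all done → (vii).
(ii) and (viii) are both available; (ii) is listed earlier → (ii).
(vi) now also ready, so the ready set is {(vi), (viii)}; (vi) is listed earlier → (vi).
Next only (viii) has its prerequisites met → (viii).
(iv) needed (viii), now all done → (iv).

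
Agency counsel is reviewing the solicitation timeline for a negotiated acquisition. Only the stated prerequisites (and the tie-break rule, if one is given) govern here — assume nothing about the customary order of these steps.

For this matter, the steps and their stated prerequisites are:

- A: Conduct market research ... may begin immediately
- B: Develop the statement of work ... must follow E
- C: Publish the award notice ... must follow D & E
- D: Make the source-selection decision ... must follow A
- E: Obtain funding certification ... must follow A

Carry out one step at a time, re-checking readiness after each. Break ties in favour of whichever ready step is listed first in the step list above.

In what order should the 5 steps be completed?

A is the only step with nothing outstanding, so it goes first.
Ready: D and E. D is listed earlier → D.
That leaves E as the only ready step → E.
Ready: B and C. B is listed earlier → B.
That leaves C as the only ready step → C.

A, D, E, B, C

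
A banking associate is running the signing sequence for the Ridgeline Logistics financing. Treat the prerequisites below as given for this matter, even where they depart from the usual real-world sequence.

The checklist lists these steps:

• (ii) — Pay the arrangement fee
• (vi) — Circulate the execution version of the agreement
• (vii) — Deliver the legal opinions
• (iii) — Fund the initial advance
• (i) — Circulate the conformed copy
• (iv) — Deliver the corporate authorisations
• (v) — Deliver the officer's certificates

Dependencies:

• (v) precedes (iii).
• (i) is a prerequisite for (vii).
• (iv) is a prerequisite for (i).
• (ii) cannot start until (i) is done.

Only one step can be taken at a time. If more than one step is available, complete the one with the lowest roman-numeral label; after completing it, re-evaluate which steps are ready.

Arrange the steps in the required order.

(iv) (i) (ii) (v) (iii) (vi) (vii)

(iv), (v) and (vi) have no prerequisites; (iv) has the earlier label, so (iv) is first.
Ready: (i), (v) and (vi). (i) has the earlier label → (i).
Ready: (ii), (v), (vi) and (vii). (ii) has the earlier label → (ii).
(v), (vi) and (vii) are all available; (v) has the earlier label → (v).
Ready: (iii), (vi) and (vii). (iii) has the earlier label → (iii).
Ready: (vi) and (vii). (vi) has the earlier label → (vi).
(vii) is the only step now ready → (vii).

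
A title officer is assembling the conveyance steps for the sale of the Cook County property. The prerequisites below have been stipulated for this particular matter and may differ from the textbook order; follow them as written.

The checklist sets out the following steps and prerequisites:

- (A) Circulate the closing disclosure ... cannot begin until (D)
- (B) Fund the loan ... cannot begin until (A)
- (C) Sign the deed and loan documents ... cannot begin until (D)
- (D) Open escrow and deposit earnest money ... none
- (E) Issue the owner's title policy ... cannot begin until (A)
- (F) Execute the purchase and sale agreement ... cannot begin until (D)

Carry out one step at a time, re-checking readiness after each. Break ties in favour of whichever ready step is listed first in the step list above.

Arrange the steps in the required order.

Only (D) has no prerequisites, so it is first.
Now (A), (C) and (F) have their prerequisites met. (A) is listed earlier, so (A) next.
Ready: (B), (C), (E) and (F). (B) is listed earlier → (B).
Ready: (C), (E) and (F). (C) is listed earlier → (C).
Ready: (E) and (F). (E) is listed earlier → (E).
(F) needed (D), now all done → (F).

(D) (A) (B) (C) (E) (F)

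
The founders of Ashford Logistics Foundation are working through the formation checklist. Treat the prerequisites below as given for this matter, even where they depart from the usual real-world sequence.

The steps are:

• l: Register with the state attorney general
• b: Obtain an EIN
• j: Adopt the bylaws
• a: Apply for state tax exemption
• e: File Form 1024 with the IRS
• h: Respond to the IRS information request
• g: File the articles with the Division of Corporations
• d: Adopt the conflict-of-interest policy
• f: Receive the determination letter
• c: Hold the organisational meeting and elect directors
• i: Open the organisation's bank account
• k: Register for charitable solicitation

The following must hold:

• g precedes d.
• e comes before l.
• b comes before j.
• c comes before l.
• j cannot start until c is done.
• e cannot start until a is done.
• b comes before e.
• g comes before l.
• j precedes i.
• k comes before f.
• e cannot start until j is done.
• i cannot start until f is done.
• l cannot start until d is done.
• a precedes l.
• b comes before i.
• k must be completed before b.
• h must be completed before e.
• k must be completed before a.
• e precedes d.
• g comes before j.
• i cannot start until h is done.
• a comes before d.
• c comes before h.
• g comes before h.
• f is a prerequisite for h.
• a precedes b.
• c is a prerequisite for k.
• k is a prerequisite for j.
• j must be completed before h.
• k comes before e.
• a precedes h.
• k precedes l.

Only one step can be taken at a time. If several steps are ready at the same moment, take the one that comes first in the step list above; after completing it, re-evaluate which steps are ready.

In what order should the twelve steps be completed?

g and c have no prerequisites; g is listed earlier, so g is first.
That leaves c as the only ready step → c.
That leaves k as the only ready step → k.
Now a and f have their prerequisites met. a is listed earlier, so a next.
b now also ready, so the ready set is {b, f}; b is listed earlier → b.
j now also ready, so the ready set is {j, f}; j is listed earlier → j.
That leaves f as the only ready step → f.
h needed j, a, g, f and c, now all done → h.
Now e and i have their prerequisites met. e is listed earlier, so e next.
Ready: d and i. d is listed earlier → d.
l and i are both available; l is listed earlier → l.
i is the only step now ready → i.

g → c → k → a → b → j → f → h → e → d → l → i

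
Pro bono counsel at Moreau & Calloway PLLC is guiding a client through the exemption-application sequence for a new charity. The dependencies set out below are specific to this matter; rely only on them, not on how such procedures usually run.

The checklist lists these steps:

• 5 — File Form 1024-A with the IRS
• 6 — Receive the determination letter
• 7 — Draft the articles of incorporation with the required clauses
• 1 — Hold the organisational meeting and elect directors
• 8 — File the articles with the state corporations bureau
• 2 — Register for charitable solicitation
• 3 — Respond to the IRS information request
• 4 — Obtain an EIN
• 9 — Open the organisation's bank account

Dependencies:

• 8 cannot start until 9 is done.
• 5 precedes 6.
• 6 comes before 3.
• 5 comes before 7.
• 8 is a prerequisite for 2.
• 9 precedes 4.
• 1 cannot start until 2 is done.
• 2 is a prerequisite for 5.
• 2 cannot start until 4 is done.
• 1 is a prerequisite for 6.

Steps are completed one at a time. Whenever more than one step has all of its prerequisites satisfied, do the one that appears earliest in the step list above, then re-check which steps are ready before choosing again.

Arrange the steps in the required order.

Only 9 has no prerequisites, so it is first.
Now 8 and 4 have their prerequisites met. 8 is listed earlier, so 8 next.
4 is the only step now ready → 4.
2 needed 8 and 4, now all done → 2.
Ready: 5 and 1. 5 is listed earlier → 5.
Now 7 and 1 have their prerequisites met. 7 is listed earlier, so 7 next.
Next only 1 has its prerequisites met → 1.
6 needed 5 and 1, now all done → 6.
3 needed 6, now all done → 3.

9 → 8 → 4 → 2 → 5 → 7 → 1 → 6 → 3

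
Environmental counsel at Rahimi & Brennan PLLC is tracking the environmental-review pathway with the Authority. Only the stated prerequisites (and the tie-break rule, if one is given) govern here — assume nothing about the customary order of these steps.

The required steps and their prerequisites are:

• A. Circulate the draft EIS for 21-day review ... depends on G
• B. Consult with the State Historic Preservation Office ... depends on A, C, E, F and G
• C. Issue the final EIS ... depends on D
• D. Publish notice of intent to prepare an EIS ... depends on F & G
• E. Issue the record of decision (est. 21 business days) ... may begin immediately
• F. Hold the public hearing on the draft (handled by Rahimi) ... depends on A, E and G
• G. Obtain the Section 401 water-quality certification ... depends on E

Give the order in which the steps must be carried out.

E has no prerequisites → E first.
G needed E, now all done → G.
Next only A has its prerequisites met → A.
Next only F has its prerequisites met → F.
Next only D has its prerequisites met → D.
That leaves C as the only ready step → C.
B needed A, C, E, F and G, now all done → B.

E → G → A → F → D → C → B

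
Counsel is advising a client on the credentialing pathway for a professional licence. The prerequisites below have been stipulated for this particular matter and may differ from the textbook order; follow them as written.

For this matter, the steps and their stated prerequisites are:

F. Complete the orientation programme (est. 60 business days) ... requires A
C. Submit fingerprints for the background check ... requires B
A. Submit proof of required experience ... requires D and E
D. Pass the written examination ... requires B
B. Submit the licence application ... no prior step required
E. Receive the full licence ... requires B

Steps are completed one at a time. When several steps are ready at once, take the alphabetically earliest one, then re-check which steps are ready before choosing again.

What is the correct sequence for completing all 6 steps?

B is the only step with nothing outstanding, so it goes first.
Now C, D and E have their prerequisites met. C has the earlier label, so C next.
D and E are both available; D has the earlier label → D.
E needed B, now all done → E.
A needed D and E, now all done → A.
Next only F has its prerequisites met → F.

B, C, D, E, A, F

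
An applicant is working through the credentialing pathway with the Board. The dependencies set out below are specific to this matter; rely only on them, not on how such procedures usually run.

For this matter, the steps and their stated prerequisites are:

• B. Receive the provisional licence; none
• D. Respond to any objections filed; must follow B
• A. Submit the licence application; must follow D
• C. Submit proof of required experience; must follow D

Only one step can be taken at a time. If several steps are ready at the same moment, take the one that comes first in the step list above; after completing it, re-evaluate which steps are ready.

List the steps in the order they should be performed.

B, D, A, C

B is the only step with nothing outstanding, so it goes first.
D needed B, now all done → D.
Now A and C have their prerequisites met. A is listed earlier, so A next.
Next only C has its prerequisites met → C.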